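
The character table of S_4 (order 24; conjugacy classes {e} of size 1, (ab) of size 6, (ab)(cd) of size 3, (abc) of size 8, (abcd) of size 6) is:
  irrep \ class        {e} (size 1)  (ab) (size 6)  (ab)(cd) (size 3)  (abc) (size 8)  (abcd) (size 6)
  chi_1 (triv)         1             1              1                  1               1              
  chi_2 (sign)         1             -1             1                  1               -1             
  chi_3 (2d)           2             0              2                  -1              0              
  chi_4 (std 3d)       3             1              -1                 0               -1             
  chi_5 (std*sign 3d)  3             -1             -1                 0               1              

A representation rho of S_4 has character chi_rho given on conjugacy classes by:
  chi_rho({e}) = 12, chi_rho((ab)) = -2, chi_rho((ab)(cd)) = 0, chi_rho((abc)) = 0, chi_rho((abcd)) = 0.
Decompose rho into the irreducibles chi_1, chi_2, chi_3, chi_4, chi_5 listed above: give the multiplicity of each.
Multiplicities: chi_1: 0, chi_2: 1, chi_3: 1, chi_4: 1, chi_5: 2.

Reasoning: Use <chi_rho, chi> = (1/|G|) sum_C |C| * chi_rho(C) * conj(chi(C)) with |G| = 24 for each irreducible chi in the table:
  <chi_rho, chi_1> = (1/24)[1*(12)*conj(1) + 6*(-2)*conj(1) + 3*(0)*conj(1) + 8*(0)*conj(1) + 6*(0)*conj(1)]
      = (1/24)[(12) + (-12) + (0) + (0) + (0)] = 0/24 = 0
  <chi_rho, chi_2> = (1/24)[1*(12)*conj(1) + 6*(-2)*conj(-1) + 3*(0)*conj(1) + 8*(0)*conj(1) + 6*(0)*conj(-1)]
      = (1/24)[(12) + (12) + (0) + (0) + (0)] = 24/24 = 1
  <chi_rho, chi_3> = (1/24)[1*(12)*conj(2) + 6*(-2)*conj(0) + 3*(0)*conj(2) + 8*(0)*conj(-1) + 6*(0)*conj(0)]
      = (1/24)[(24) + (0) + (0) + (0) + (0)] = 24/24 = 1
  <chi_rho, chi_4> = (1/24)[1*(12)*conj(3) + 6*(-2)*conj(1) + 3*(0)*conj(-1) + 8*(0)*conj(0) + 6*(0)*conj(-1)]
      = (1/24)[(36) + (-12) + (0) + (0) + (0)] = 24/24 = 1
  <chi_rho, chi_5> = (1/24)[1*(12)*conj(3) + 6*(-2)*conj(-1) + 3*(0)*conj(-1) + 8*(0)*conj(0) + 6*(0)*conj(1)]
      = (1/24)[(36) + (12) + (0) + (0) + (0)] = 48/24 = 2
Dimension check: dim(rho) = sum (mult * dim) = 0*1 + 1*1 + 1*2 + 1*3 + 2*3 = 12 = chi_rho(e) = 12.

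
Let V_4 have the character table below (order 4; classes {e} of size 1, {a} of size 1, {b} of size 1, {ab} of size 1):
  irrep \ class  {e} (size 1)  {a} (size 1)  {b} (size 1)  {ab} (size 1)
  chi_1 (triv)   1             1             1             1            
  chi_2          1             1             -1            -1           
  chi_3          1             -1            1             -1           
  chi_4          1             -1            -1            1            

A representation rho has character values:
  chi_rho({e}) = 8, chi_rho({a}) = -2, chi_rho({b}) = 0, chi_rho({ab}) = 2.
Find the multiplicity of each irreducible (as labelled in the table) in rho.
Multiplicities: chi_1: 2, chi_2: 1, chi_3: 2, chi_4: 3.

Details: Use <chi_rho, chi> = (1/|G|) sum_C |C| * chi_rho(C) * conj(chi(C)) with |G| = 4 for each irreducible chi in the table:
  <chi_rho, chi_1> = (1/4)[1*(8)*conj(1) + 1*(-2)*conj(1) + 1*(0)*conj(1) + 1*(2)*conj(1)]
      = (1/4)[(8) + (-2) + (0) + (2)] = 8/4 = 2
  <chi_rho, chi_2> = (1/4)[1*(8)*conj(1) + 1*(-2)*conj(1) + 1*(0)*conj(-1) + 1*(2)*conj(-1)]
      = (1/4)[(8) + (-2) + (0) + (-2)] = 4/4 = 1
  <chi_rho, chi_3> = (1/4)[1*(8)*conj(1) + 1*(-2)*conj(-1) + 1*(0)*conj(1) + 1*(2)*conj(-1)]
      = (1/4)[(8) + (2) + (0) + (-2)] = 8/4 = 2
  <chi_rho, chi_4> = (1/4)[1*(8)*conj(1) + 1*(-2)*conj(-1) + 1*(0)*conj(-1) + 1*(2)*conj(1)]
      = (1/4)[(8) + (2) + (0) + (2)] = 12/4 = 3
Dimension check: dim(rho) = sum (mult * dim) = 2*1 + 1*1 + 2*1 + 3*1 = 8 = chi_rho(e) = 8.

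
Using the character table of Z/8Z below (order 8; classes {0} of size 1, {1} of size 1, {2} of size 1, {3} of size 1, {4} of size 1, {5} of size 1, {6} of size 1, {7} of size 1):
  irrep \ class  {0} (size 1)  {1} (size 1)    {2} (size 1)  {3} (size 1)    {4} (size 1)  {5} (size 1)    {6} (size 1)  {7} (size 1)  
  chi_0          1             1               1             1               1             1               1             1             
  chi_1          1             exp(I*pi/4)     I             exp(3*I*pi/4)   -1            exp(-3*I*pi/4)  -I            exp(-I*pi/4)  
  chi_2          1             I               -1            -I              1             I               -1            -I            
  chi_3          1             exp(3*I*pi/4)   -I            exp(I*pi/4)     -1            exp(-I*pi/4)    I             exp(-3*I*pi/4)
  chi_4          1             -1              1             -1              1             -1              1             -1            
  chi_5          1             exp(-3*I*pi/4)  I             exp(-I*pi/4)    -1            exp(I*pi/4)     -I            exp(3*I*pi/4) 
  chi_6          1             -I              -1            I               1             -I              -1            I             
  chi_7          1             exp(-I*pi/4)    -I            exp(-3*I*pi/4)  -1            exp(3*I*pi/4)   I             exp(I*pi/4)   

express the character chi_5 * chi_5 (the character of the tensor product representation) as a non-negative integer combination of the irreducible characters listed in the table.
chi_5 tensor chi_5 = chi_2 (all other irreducibles have multiplicity 0).

Reasoning: The character of a tensor product is the pointwise product (chi_5 * chi_5)(C) = chi_5(C) * chi_5(C):
  {0}: (1)*(1), {1}: (exp(-3*I*pi/4))*(exp(-3*I*pi/4)), {2}: (I)*(I), {3}: (exp(-I*pi/4))*(exp(-I*pi/4)), {4}: (-1)*(-1), {5}: (exp(I*pi/4))*(exp(I*pi/4)), {6}: (-I)*(-I), {7}: (exp(3*I*pi/4))*(exp(3*I*pi/4))
so (chi_5 * chi_5) takes values
  {0} -> 1, {1} -> I, {2} -> -1, {3} -> -I, {4} -> 1, {5} -> I, {6} -> -1, {7} -> -I.
Now take the inner product of this character with each irreducible chi from the table, <chi_5*chi_5, chi> = (1/8) sum_C |C| (chi_5*chi_5)(C) conj(chi(C)):
  <chi_5*chi_5, chi_0> = (1/8)[1*(1)*conj(1) + 1*(I)*conj(1) + 1*(-1)*conj(1) + 1*(-I)*conj(1) + 1*(1)*conj(1) + 1*(I)*conj(1) + 1*(-1)*conj(1) + 1*(-I)*conj(1)]
      = (1/8)[(1) + (I) + (-1) + (-I) + (1) + (I) + (-1) + (-I)] = 0/8 = 0
  <chi_5*chi_5, chi_1> = (1/8)[1*(1)*conj(1) + 1*(I)*conj(exp(I*pi/4)) + 1*(-1)*conj(I) + 1*(-I)*conj(exp(3*I*pi/4)) + 1*(1)*conj(-1) + 1*(I)*conj(exp(-3*I*pi/4)) + 1*(-1)*conj(-I) + 1*(-I)*conj(exp(-I*pi/4))]
      = (1/8)[(1) + (exp(I*pi/4)) + (I) + (-exp(-I*pi/4)) + (-1) + (exp(-3*I*pi/4)) + (-I) + (-exp(3*I*pi/4))] = 0/8 = 0
  <chi_5*chi_5, chi_2> = (1/8)[1*(1)*conj(1) + 1*(I)*conj(I) + 1*(-1)*conj(-1) + 1*(-I)*conj(-I) + 1*(1)*conj(1) + 1*(I)*conj(I) + 1*(-1)*conj(-1) + 1*(-I)*conj(-I)]
      = (1/8)[(1) + (1) + (1) + (1) + (1) + (1) + (1) + (1)] = 8/8 = 1
  <chi_5*chi_5, chi_3> = (1/8)[1*(1)*conj(1) + 1*(I)*conj(exp(3*I*pi/4)) + 1*(-1)*conj(-I) + 1*(-I)*conj(exp(I*pi/4)) + 1*(1)*conj(-1) + 1*(I)*conj(exp(-I*pi/4)) + 1*(-1)*conj(I) + 1*(-I)*conj(exp(-3*I*pi/4))]
      = (1/8)[(1) + (exp(-I*pi/4)) + (-I) + (-exp(I*pi/4)) + (-1) + (exp(3*I*pi/4)) + (I) + (-exp(-3*I*pi/4))] = 0/8 = 0
  <chi_5*chi_5, chi_4> = (1/8)[1*(1)*conj(1) + 1*(I)*conj(-1) + 1*(-1)*conj(1) + 1*(-I)*conj(-1) + 1*(1)*conj(1) + 1*(I)*conj(-1) + 1*(-1)*conj(1) + 1*(-I)*conj(-1)]
      = (1/8)[(1) + (-I) + (-1) + (I) + (1) + (-I) + (-1) + (I)] = 0/8 = 0
  <chi_5*chi_5, chi_5> = (1/8)[1*(1)*conj(1) + 1*(I)*conj(exp(-3*I*pi/4)) + 1*(-1)*conj(I) + 1*(-I)*conj(exp(-I*pi/4)) + 1*(1)*conj(-1) + 1*(I)*conj(exp(I*pi/4)) + 1*(-1)*conj(-I) + 1*(-I)*conj(exp(3*I*pi/4))]
      = (1/8)[(1) + (exp(-3*I*pi/4)) + (I) + (-exp(3*I*pi/4)) + (-1) + (exp(I*pi/4)) + (-I) + (-exp(-I*pi/4))] = 0/8 = 0
  <chi_5*chi_5, chi_6> = (1/8)[1*(1)*conj(1) + 1*(I)*conj(-I) + 1*(-1)*conj(-1) + 1*(-I)*conj(I) + 1*(1)*conj(1) + 1*(I)*conj(-I) + 1*(-1)*conj(-1) + 1*(-I)*conj(I)]
      = (1/8)[(1) + (-1) + (1) + (-1) + (1) + (-1) + (1) + (-1)] = 0/8 = 0
  <chi_5*chi_5, chi_7> = (1/8)[1*(1)*conj(1) + 1*(I)*conj(exp(-I*pi/4)) + 1*(-1)*conj(-I) + 1*(-I)*conj(exp(-3*I*pi/4)) + 1*(1)*conj(-1) + 1*(I)*conj(exp(3*I*pi/4)) + 1*(-1)*conj(I) + 1*(-I)*conj(exp(I*pi/4))]
      = (1/8)[(1) + (exp(3*I*pi/4)) + (-I) + (-exp(-3*I*pi/4)) + (-1) + (exp(-I*pi/4)) + (I) + (-exp(I*pi/4))] = 0/8 = 0
(Exp terms are combined using exp(i*s)*conj(exp(i*t)) = exp(i*(s-t)), and sums of them are collapsed using the identity that for every m > 1 the m distinct m-th roots of unity sum to 0, e.g. 1 + exp(2*I*pi/3) + exp(-2*I*pi/3) = 0.)
Hence the multiplicities are chi_2: 1. Dimension check: dim(chi_5)*dim(chi_5) = 1*1 = 1 and sum (mult * dim) = 1*1 = 1.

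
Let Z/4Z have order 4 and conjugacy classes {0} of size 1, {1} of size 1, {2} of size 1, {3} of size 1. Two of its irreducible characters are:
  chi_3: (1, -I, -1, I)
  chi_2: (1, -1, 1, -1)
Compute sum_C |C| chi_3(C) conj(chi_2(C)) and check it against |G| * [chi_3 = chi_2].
Sum = 0; so <chi_3, chi_2> = 0 (distinct irreducibles are orthogonal).

Reasoning: Compute term by term over conjugacy classes (|C| * chi_3(C) * conj(chi_2(C))):
  1*(1)*conj(1) + 1*(-I)*conj(-1) + 1*(-1)*conj(1) + 1*(I)*conj(-1)
  = (1) + (I) + (-1) + (-I)
  = 0.
(Exp terms are combined using exp(i*s)*conj(exp(i*t)) = exp(i*(s-t)), and sums of them are collapsed using the identity that for every m > 1 the m distinct m-th roots of unity sum to 0, e.g. 1 + exp(2*I*pi/3) + exp(-2*I*pi/3) = 0.)
Dividing by |G| = 4 gives 0/4 = 0, matching the row-orthogonality relation <chi_3, chi_2> = [chi_3 = chi_2].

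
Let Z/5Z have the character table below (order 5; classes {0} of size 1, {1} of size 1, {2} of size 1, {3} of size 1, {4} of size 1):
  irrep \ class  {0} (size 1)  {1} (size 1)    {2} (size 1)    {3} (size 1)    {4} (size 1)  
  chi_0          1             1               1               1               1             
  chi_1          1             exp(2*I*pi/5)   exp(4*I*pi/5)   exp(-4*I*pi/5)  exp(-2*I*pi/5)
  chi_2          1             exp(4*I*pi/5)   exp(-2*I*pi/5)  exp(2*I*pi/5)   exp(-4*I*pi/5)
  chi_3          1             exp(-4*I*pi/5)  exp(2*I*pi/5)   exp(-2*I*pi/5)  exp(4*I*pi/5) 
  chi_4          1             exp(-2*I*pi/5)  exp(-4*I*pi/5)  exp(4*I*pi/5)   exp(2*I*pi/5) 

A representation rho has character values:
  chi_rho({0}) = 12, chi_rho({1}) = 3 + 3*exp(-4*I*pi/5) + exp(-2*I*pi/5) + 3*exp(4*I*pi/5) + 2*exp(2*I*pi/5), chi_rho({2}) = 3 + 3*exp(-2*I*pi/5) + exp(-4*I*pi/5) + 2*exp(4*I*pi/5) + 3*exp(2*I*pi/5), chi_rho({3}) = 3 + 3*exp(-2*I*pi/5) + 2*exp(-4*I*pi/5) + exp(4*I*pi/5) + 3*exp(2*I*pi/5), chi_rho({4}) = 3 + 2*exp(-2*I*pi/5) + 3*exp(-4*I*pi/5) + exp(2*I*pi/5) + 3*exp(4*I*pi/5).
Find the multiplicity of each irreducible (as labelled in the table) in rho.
Multiplicities: chi_0: 3, chi_1: 2, chi_2: 3, chi_3: 3, chi_4: 1.

Justification: Use <chi_rho, chi> = (1/|G|) sum_C |C| * chi_rho(C) * conj(chi(C)) with |G| = 5 for each irreducible chi in the table:
  <chi_rho, chi_0> = (1/5)[1*(12)*conj(1) + 1*(3 + 3*exp(-4*I*pi/5) + exp(-2*I*pi/5) + 3*exp(4*I*pi/5) + 2*exp(2*I*pi/5))*conj(1) + 1*(3 + 3*exp(-2*I*pi/5) + exp(-4*I*pi/5) + 2*exp(4*I*pi/5) + 3*exp(2*I*pi/5))*conj(1) + 1*(3 + 3*exp(-2*I*pi/5) + 2*exp(-4*I*pi/5) + exp(4*I*pi/5) + 3*exp(2*I*pi/5))*conj(1) + 1*(3 + 2*exp(-2*I*pi/5) + 3*exp(-4*I*pi/5) + exp(2*I*pi/5) + 3*exp(4*I*pi/5))*conj(1)]
      = (1/5)[(12) + (3 + 3*exp(-4*I*pi/5) + exp(-2*I*pi/5) + 3*exp(4*I*pi/5) + 2*exp(2*I*pi/5)) + (3 + 3*exp(-2*I*pi/5) + exp(-4*I*pi/5) + 2*exp(4*I*pi/5) + 3*exp(2*I*pi/5)) + (3 + 3*exp(-2*I*pi/5) + 2*exp(-4*I*pi/5) + exp(4*I*pi/5) + 3*exp(2*I*pi/5)) + (3 + 2*exp(-2*I*pi/5) + 3*exp(-4*I*pi/5) + exp(2*I*pi/5) + 3*exp(4*I*pi/5))] = 15/5 = 3
  <chi_rho, chi_1> = (1/5)[1*(12)*conj(1) + 1*(3 + 3*exp(-4*I*pi/5) + exp(-2*I*pi/5) + 3*exp(4*I*pi/5) + 2*exp(2*I*pi/5))*conj(exp(2*I*pi/5)) + 1*(3 + 3*exp(-2*I*pi/5) + exp(-4*I*pi/5) + 2*exp(4*I*pi/5) + 3*exp(2*I*pi/5))*conj(exp(4*I*pi/5)) + 1*(3 + 3*exp(-2*I*pi/5) + 2*exp(-4*I*pi/5) + exp(4*I*pi/5) + 3*exp(2*I*pi/5))*conj(exp(-4*I*pi/5)) + 1*(3 + 2*exp(-2*I*pi/5) + 3*exp(-4*I*pi/5) + exp(2*I*pi/5) + 3*exp(4*I*pi/5))*conj(exp(-2*I*pi/5))]
      = (1/5)[(12) + (2 + 3*exp(-2*I*pi/5) + exp(-4*I*pi/5) + 3*exp(4*I*pi/5) + 3*exp(2*I*pi/5)) + (2 + 3*exp(-2*I*pi/5) + 3*exp(-4*I*pi/5) + exp(2*I*pi/5) + 3*exp(4*I*pi/5)) + (2 + 3*exp(-4*I*pi/5) + exp(-2*I*pi/5) + 3*exp(4*I*pi/5) + 3*exp(2*I*pi/5)) + (2 + 3*exp(-2*I*pi/5) + 3*exp(-4*I*pi/5) + exp(4*I*pi/5) + 3*exp(2*I*pi/5))] = 10/5 = 2
  <chi_rho, chi_2> = (1/5)[1*(12)*conj(1) + 1*(3 + 3*exp(-4*I*pi/5) + exp(-2*I*pi/5) + 3*exp(4*I*pi/5) + 2*exp(2*I*pi/5))*conj(exp(4*I*pi/5)) + 1*(3 + 3*exp(-2*I*pi/5) + exp(-4*I*pi/5) + 2*exp(4*I*pi/5) + 3*exp(2*I*pi/5))*conj(exp(-2*I*pi/5)) + 1*(3 + 3*exp(-2*I*pi/5) + 2*exp(-4*I*pi/5) + exp(4*I*pi/5) + 3*exp(2*I*pi/5))*conj(exp(2*I*pi/5)) + 1*(3 + 2*exp(-2*I*pi/5) + 3*exp(-4*I*pi/5) + exp(2*I*pi/5) + 3*exp(4*I*pi/5))*conj(exp(-4*I*pi/5))]
      = (1/5)[(12) + (3 + 2*exp(-2*I*pi/5) + 3*exp(-4*I*pi/5) + exp(4*I*pi/5) + 3*exp(2*I*pi/5)) + (3 + 2*exp(-4*I*pi/5) + exp(-2*I*pi/5) + 3*exp(4*I*pi/5) + 3*exp(2*I*pi/5)) + (3 + 3*exp(-2*I*pi/5) + 3*exp(-4*I*pi/5) + exp(2*I*pi/5) + 2*exp(4*I*pi/5)) + (3 + 3*exp(-2*I*pi/5) + exp(-4*I*pi/5) + 3*exp(4*I*pi/5) + 2*exp(2*I*pi/5))] = 15/5 = 3
  <chi_rho, chi_3> = (1/5)[1*(12)*conj(1) + 1*(3 + 3*exp(-4*I*pi/5) + exp(-2*I*pi/5) + 3*exp(4*I*pi/5) + 2*exp(2*I*pi/5))*conj(exp(-4*I*pi/5)) + 1*(3 + 3*exp(-2*I*pi/5) + exp(-4*I*pi/5) + 2*exp(4*I*pi/5) + 3*exp(2*I*pi/5))*conj(exp(2*I*pi/5)) + 1*(3 + 3*exp(-2*I*pi/5) + 2*exp(-4*I*pi/5) + exp(4*I*pi/5) + 3*exp(2*I*pi/5))*conj(exp(-2*I*pi/5)) + 1*(3 + 2*exp(-2*I*pi/5) + 3*exp(-4*I*pi/5) + exp(2*I*pi/5) + 3*exp(4*I*pi/5))*conj(exp(4*I*pi/5))]
      = (1/5)[(12) + (3 + 3*exp(-2*I*pi/5) + 2*exp(-4*I*pi/5) + exp(2*I*pi/5) + 3*exp(4*I*pi/5)) + (3 + 3*exp(-2*I*pi/5) + 3*exp(-4*I*pi/5) + exp(4*I*pi/5) + 2*exp(2*I*pi/5)) + (3 + 2*exp(-2*I*pi/5) + exp(-4*I*pi/5) + 3*exp(4*I*pi/5) + 3*exp(2*I*pi/5)) + (3 + 3*exp(-4*I*pi/5) + exp(-2*I*pi/5) + 2*exp(4*I*pi/5) + 3*exp(2*I*pi/5))] = 15/5 = 3
  <chi_rho, chi_4> = (1/5)[1*(12)*conj(1) + 1*(3 + 3*exp(-4*I*pi/5) + exp(-2*I*pi/5) + 3*exp(4*I*pi/5) + 2*exp(2*I*pi/5))*conj(exp(-2*I*pi/5)) + 1*(3 + 3*exp(-2*I*pi/5) + exp(-4*I*pi/5) + 2*exp(4*I*pi/5) + 3*exp(2*I*pi/5))*conj(exp(-4*I*pi/5)) + 1*(3 + 3*exp(-2*I*pi/5) + 2*exp(-4*I*pi/5) + exp(4*I*pi/5) + 3*exp(2*I*pi/5))*conj(exp(4*I*pi/5)) + 1*(3 + 2*exp(-2*I*pi/5) + 3*exp(-4*I*pi/5) + exp(2*I*pi/5) + 3*exp(4*I*pi/5))*conj(exp(2*I*pi/5))]
      = (1/5)[(12) + (1 + 3*exp(-2*I*pi/5) + 3*exp(-4*I*pi/5) + 2*exp(4*I*pi/5) + 3*exp(2*I*pi/5)) + (1 + 2*exp(-2*I*pi/5) + 3*exp(-4*I*pi/5) + 3*exp(4*I*pi/5) + 3*exp(2*I*pi/5)) + (1 + 3*exp(-2*I*pi/5) + 3*exp(-4*I*pi/5) + 3*exp(4*I*pi/5) + 2*exp(2*I*pi/5)) + (1 + 3*exp(-2*I*pi/5) + 2*exp(-4*I*pi/5) + 3*exp(4*I*pi/5) + 3*exp(2*I*pi/5))] = 5/5 = 1
(Exp terms are combined using exp(i*s)*conj(exp(i*t)) = exp(i*(s-t)), and sums of them are collapsed using the identity that for every m > 1 the m distinct m-th roots of unity sum to 0, e.g. 1 + exp(2*I*pi/3) + exp(-2*I*pi/3) = 0.)
Dimension check: dim(rho) = sum (mult * dim) = 3*1 + 2*1 + 3*1 + 3*1 + 1*1 = 12 = chi_rho(e) = 12.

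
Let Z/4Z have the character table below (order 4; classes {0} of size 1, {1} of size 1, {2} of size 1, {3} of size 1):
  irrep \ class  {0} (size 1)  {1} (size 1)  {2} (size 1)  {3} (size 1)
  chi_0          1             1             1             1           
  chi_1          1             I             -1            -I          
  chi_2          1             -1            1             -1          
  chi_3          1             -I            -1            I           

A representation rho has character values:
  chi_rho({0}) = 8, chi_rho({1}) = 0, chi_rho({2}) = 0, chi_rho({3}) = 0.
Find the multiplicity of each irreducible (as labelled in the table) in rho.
Multiplicities: chi_0: 2, chi_1: 2, chi_2: 2, chi_3: 2.

Derivation: Use <chi_rho, chi> = (1/|G|) sum_C |C| * chi_rho(C) * conj(chi(C)) with |G| = 4 for each irreducible chi in the table:
  <chi_rho, chi_0> = (1/4)[1*(8)*conj(1) + 1*(0)*conj(1) + 1*(0)*conj(1) + 1*(0)*conj(1)]
      = (1/4)[(8) + (0) + (0) + (0)] = 8/4 = 2
  <chi_rho, chi_1> = (1/4)[1*(8)*conj(1) + 1*(0)*conj(I) + 1*(0)*conj(-1) + 1*(0)*conj(-I)]
      = (1/4)[(8) + (0) + (0) + (0)] = 8/4 = 2
  <chi_rho, chi_2> = (1/4)[1*(8)*conj(1) + 1*(0)*conj(-1) + 1*(0)*conj(1) + 1*(0)*conj(-1)]
      = (1/4)[(8) + (0) + (0) + (0)] = 8/4 = 2
  <chi_rho, chi_3> = (1/4)[1*(8)*conj(1) + 1*(0)*conj(-I) + 1*(0)*conj(-1) + 1*(0)*conj(I)]
      = (1/4)[(8) + (0) + (0) + (0)] = 8/4 = 2
(Exp terms are combined using exp(i*s)*conj(exp(i*t)) = exp(i*(s-t)), and sums of them are collapsed using the identity that for every m > 1 the m distinct m-th roots of unity sum to 0, e.g. 1 + exp(2*I*pi/3) + exp(-2*I*pi/3) = 0.)
Dimension check: dim(rho) = sum (mult * dim) = 2*1 + 2*1 + 2*1 + 2*1 = 8 = chi_rho(e) = 8.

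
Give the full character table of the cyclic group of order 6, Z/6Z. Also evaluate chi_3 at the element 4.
Character table of Z/6Z (irreps indexed chi_0,...,chi_5 with chi_k(m) = zeta_6^(k*m), zeta_6 = exp(2*pi*i/6)):
  irrep \ class  {0} (size 1)  {1} (size 1)    {2} (size 1)    {3} (size 1)  {4} (size 1)    {5} (size 1)  
  chi_0          1             1               1               1             1               1             
  chi_1          1             exp(I*pi/3)     exp(2*I*pi/3)   -1            exp(-2*I*pi/3)  exp(-I*pi/3)  
  chi_2          1             exp(2*I*pi/3)   exp(-2*I*pi/3)  1             exp(2*I*pi/3)   exp(-2*I*pi/3)
  chi_3          1             -1              1               -1            1               -1            
  chi_4          1             exp(-2*I*pi/3)  exp(2*I*pi/3)   1             exp(-2*I*pi/3)  exp(2*I*pi/3) 
  chi_5          1             exp(-I*pi/3)    exp(-2*I*pi/3)  -1            exp(2*I*pi/3)   exp(I*pi/3)   

Spot check: chi_3(4) = zeta_6^(3*4) = zeta_6^12 = 1.

Z/6Z is abelian, so all 6 irreducible complex representations are 1-dimensional. They are given by chi_k(m) = zeta_6^(k*m) for k = 0,...,5. Row orthogonality: sum_m chi_k(m) conj(chi_l(m)) = 6 * [k = l].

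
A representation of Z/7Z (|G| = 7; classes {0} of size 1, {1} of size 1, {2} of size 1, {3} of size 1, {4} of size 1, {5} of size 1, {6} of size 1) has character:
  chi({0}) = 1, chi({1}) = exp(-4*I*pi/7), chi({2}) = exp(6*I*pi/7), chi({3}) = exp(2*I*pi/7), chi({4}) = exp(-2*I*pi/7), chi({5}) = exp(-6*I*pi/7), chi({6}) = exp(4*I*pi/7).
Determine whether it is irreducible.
Irreducible: <chi, chi> = 1.

Proof sketch: <chi, chi> = (1/|G|) sum_C |C| * |chi(C)|^2 = (1/7)[1*|1|^2 + 1*|exp(-4*I*pi/7)|^2 + 1*|exp(6*I*pi/7)|^2 + 1*|exp(2*I*pi/7)|^2 + 1*|exp(-2*I*pi/7)|^2 + 1*|exp(-6*I*pi/7)|^2 + 1*|exp(4*I*pi/7)|^2]
  = (1/7)[(1) + (1) + (1) + (1) + (1) + (1) + (1)] = 7/7 = 1.
(Exp terms are combined using exp(i*s)*conj(exp(i*t)) = exp(i*(s-t)), and sums of them are collapsed using the identity that for every m > 1 the m distinct m-th roots of unity sum to 0, e.g. 1 + exp(2*I*pi/3) + exp(-2*I*pi/3) = 0.)
A character is irreducible iff <chi, chi> = 1, so this representation is irreducible.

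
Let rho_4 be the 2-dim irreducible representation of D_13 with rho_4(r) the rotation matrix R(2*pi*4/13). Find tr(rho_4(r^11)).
chi_{rho_4}(r^11) = 2*cos(2*pi*4*11/13) = -2*cos(3*pi/13)

Reasoning: rho_4(r^11) is rotation by angle 2*pi*4*11/13, whose trace is 2*cos(2*pi*4*11/13) = -2*cos(3*pi/13).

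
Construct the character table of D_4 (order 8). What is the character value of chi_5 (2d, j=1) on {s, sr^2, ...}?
Conjugacy classes: {e} of size 1, {r^2} of size 1, {r^1, r^3} of size 2, {s, sr^2, ...} of size 2, {sr, sr^3, ...} of size 2.
Character table:
  irrep \ class              {e} (size 1)  {r^2} (size 1)  {r^1, r^3} (size 2)  {s, sr^2, ...} (size 2)  {sr, sr^3, ...} (size 2)
  chi_1 (triv)               1             1               1                    1                        1                       
  chi_2 (sign: r->1, s->-1)  1             1               1                    -1                       -1                      
  chi_3 (r->-1, s->1)        1             1               -1                   1                        -1                      
  chi_4 (r->-1, s->-1)       1             1               -1                   -1                       1                       
  chi_5 (2d, j=1)            2             -2              0                    0                        0                       

Spot check: chi_5 (2d, j=1) on {s, sr^2, ...} = 0.

Proof sketch: D_4 has order 2*4 = 8 with 5 conjugacy classes, hence 5 irreducibles. Sum of squared dims 1 + 1 + 1 + 1 + 4 = 8 = |G|. Linear characters come from the abelianisation; the 2-dimensional irreps have character r^k -> 2*cos(2*pi*j*k/4), reflections -> 0.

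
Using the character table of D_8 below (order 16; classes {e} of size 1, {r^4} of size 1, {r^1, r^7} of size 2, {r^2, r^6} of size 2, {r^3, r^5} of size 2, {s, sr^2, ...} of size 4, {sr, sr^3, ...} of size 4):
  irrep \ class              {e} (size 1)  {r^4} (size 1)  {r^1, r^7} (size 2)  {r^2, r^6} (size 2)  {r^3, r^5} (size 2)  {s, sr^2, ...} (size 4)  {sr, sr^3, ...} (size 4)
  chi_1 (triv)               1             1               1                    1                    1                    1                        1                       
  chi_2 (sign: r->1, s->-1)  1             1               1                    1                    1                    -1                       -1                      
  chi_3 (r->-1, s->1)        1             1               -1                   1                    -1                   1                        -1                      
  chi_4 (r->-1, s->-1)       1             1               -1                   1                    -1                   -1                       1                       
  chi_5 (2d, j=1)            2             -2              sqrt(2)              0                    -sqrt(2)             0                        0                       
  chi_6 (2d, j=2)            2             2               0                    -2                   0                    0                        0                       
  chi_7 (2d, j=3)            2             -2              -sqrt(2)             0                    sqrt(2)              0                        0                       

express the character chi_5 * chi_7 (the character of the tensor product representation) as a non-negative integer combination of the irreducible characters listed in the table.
chi_5 tensor chi_7 = chi_3 + chi_4 + chi_6 (all other irreducibles have multiplicity 0).

Details: The character of a tensor product is the pointwise product (chi_5 * chi_7)(C) = chi_5(C) * chi_7(C):
  {e}: (2)*(2), {r^4}: (-2)*(-2), {r^1, r^7}: (sqrt(2))*(-sqrt(2)), {r^2, r^6}: (0)*(0), {r^3, r^5}: (-sqrt(2))*(sqrt(2)), {s, sr^2, ...}: (0)*(0), {sr, sr^3, ...}: (0)*(0)
so (chi_5 * chi_7) takes values
  {e} -> 4, {r^4} -> 4, {r^1, r^7} -> -2, {r^2, r^6} -> 0, {r^3, r^5} -> -2, {s, sr^2, ...} -> 0, {sr, sr^3, ...} -> 0.
Now take the inner product of this character with each irreducible chi from the table, <chi_5*chi_7, chi> = (1/16) sum_C |C| (chi_5*chi_7)(C) conj(chi(C)):
  <chi_5*chi_7, chi_1> = (1/16)[1*(4)*conj(1) + 1*(4)*conj(1) + 2*(-2)*conj(1) + 2*(0)*conj(1) + 2*(-2)*conj(1) + 4*(0)*conj(1) + 4*(0)*conj(1)]
      = (1/16)[(4) + (4) + (-4) + (0) + (-4) + (0) + (0)] = 0/16 = 0
  <chi_5*chi_7, chi_2> = (1/16)[1*(4)*conj(1) + 1*(4)*conj(1) + 2*(-2)*conj(1) + 2*(0)*conj(1) + 2*(-2)*conj(1) + 4*(0)*conj(-1) + 4*(0)*conj(-1)]
      = (1/16)[(4) + (4) + (-4) + (0) + (-4) + (0) + (0)] = 0/16 = 0
  <chi_5*chi_7, chi_3> = (1/16)[1*(4)*conj(1) + 1*(4)*conj(1) + 2*(-2)*conj(-1) + 2*(0)*conj(1) + 2*(-2)*conj(-1) + 4*(0)*conj(1) + 4*(0)*conj(-1)]
      = (1/16)[(4) + (4) + (4) + (0) + (4) + (0) + (0)] = 16/16 = 1
  <chi_5*chi_7, chi_4> = (1/16)[1*(4)*conj(1) + 1*(4)*conj(1) + 2*(-2)*conj(-1) + 2*(0)*conj(1) + 2*(-2)*conj(-1) + 4*(0)*conj(-1) + 4*(0)*conj(1)]
      = (1/16)[(4) + (4) + (4) + (0) + (4) + (0) + (0)] = 16/16 = 1
  <chi_5*chi_7, chi_5> = (1/16)[1*(4)*conj(2) + 1*(4)*conj(-2) + 2*(-2)*conj(sqrt(2)) + 2*(0)*conj(0) + 2*(-2)*conj(-sqrt(2)) + 4*(0)*conj(0) + 4*(0)*conj(0)]
      = (1/16)[(8) + (-8) + (-4*sqrt(2)) + (0) + (4*sqrt(2)) + (0) + (0)] = 0/16 = 0
  <chi_5*chi_7, chi_6> = (1/16)[1*(4)*conj(2) + 1*(4)*conj(2) + 2*(-2)*conj(0) + 2*(0)*conj(-2) + 2*(-2)*conj(0) + 4*(0)*conj(0) + 4*(0)*conj(0)]
      = (1/16)[(8) + (8) + (0) + (0) + (0) + (0) + (0)] = 16/16 = 1
  <chi_5*chi_7, chi_7> = (1/16)[1*(4)*conj(2) + 1*(4)*conj(-2) + 2*(-2)*conj(-sqrt(2)) + 2*(0)*conj(0) + 2*(-2)*conj(sqrt(2)) + 4*(0)*conj(0) + 4*(0)*conj(0)]
      = (1/16)[(8) + (-8) + (4*sqrt(2)) + (0) + (-4*sqrt(2)) + (0) + (0)] = 0/16 = 0
Hence the multiplicities are chi_3: 1, chi_4: 1, chi_6: 1. Dimension check: dim(chi_5)*dim(chi_7) = 2*2 = 4 and sum (mult * dim) = 1*1 + 1*1 + 1*2 = 4.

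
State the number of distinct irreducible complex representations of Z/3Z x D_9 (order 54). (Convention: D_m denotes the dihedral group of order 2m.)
18

Proof sketch: The number of irreducible complex representations of a finite group equals its number of conjugacy classes. For a direct product, #classes(G x H) = #classes(G) * #classes(H). Z/3Z has 3 classes (abelian), D_9 has 6 classes, so 3 * 6 = 18, so Z/3Z x D_9 (order 54) has exactly 18 irreducible complex representations.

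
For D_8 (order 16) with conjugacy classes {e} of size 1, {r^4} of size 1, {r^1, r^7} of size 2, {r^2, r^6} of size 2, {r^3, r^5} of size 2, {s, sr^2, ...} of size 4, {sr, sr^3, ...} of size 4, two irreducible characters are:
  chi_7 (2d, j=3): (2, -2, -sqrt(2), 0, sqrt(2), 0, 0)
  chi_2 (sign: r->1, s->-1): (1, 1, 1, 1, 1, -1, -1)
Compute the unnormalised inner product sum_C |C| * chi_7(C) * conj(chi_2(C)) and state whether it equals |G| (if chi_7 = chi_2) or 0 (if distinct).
Sum = 0; so <chi_7, chi_2> = 0 (distinct irreducibles are orthogonal).

Argument: Compute term by term over conjugacy classes (|C| * chi_7(C) * conj(chi_2(C))):
  1*(2)*conj(1) + 1*(-2)*conj(1) + 2*(-sqrt(2))*conj(1) + 2*(0)*conj(1) + 2*(sqrt(2))*conj(1) + 4*(0)*conj(-1) + 4*(0)*conj(-1)
  = (2) + (-2) + (-2*sqrt(2)) + (0) + (2*sqrt(2)) + (0) + (0)
  = 0.
Dividing by |G| = 16 gives 0/16 = 0, matching the row-orthogonality relation <chi_7, chi_2> = [chi_7 = chi_2].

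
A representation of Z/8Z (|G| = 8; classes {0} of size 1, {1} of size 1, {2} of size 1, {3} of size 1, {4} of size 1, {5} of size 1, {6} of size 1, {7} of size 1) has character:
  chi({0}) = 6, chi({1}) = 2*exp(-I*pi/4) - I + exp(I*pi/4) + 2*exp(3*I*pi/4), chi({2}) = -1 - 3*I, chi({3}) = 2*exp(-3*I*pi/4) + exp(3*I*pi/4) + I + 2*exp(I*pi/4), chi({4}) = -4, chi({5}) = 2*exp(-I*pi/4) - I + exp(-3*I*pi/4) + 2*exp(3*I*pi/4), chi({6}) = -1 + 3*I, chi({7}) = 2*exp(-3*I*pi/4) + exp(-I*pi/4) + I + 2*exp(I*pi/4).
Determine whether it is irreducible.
Not irreducible (reducible): <chi, chi> = 10 > 1.

Argument: <chi, chi> = (1/|G|) sum_C |C| * |chi(C)|^2 = (1/8)[1*|6|^2 + 1*|2*exp(-I*pi/4) - I + exp(I*pi/4) + 2*exp(3*I*pi/4)|^2 + 1*|-1 - 3*I|^2 + 1*|2*exp(-3*I*pi/4) + exp(3*I*pi/4) + I + 2*exp(I*pi/4)|^2 + 1*|-4|^2 + 1*|2*exp(-I*pi/4) - I + exp(-3*I*pi/4) + 2*exp(3*I*pi/4)|^2 + 1*|-1 + 3*I|^2 + 1*|2*exp(-3*I*pi/4) + exp(-I*pi/4) + I + 2*exp(I*pi/4)|^2]
  = (1/8)[(36) + (2 + 2*exp(-3*I*pi/4) - exp(3*I*pi/4) + exp(I*pi/4) - 2*exp(-I*pi/4)) + (10) + (2 - 2*exp(3*I*pi/4) + exp(-3*I*pi/4) - exp(-I*pi/4) + 2*exp(I*pi/4)) + (16) + (2 - 2*exp(3*I*pi/4) + exp(-3*I*pi/4) - exp(-I*pi/4) + 2*exp(I*pi/4)) + (10) + (2 + 2*exp(-3*I*pi/4) - exp(3*I*pi/4) + exp(I*pi/4) - 2*exp(-I*pi/4))] = 80/8 = 10.
(Exp terms are combined using exp(i*s)*conj(exp(i*t)) = exp(i*(s-t)), and sums of them are collapsed using the identity that for every m > 1 the m distinct m-th roots of unity sum to 0, e.g. 1 + exp(2*I*pi/3) + exp(-2*I*pi/3) = 0.)
A character is irreducible iff <chi, chi> = 1, so this representation is reducible.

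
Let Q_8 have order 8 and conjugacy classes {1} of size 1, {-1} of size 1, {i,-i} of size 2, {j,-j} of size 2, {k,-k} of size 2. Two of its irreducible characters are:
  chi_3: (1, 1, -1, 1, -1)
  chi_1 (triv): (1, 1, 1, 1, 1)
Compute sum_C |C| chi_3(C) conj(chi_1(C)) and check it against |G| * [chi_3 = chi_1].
Sum = 0; so <chi_3, chi_1> = 0 (distinct irreducibles are orthogonal).

Compute term by term over conjugacy classes (|C| * chi_3(C) * conj(chi_1(C))):
  1*(1)*conj(1) + 1*(1)*conj(1) + 2*(-1)*conj(1) + 2*(1)*conj(1) + 2*(-1)*conj(1)
  = (1) + (1) + (-2) + (2) + (-2)
  = 0.
Dividing by |G| = 8 gives 0/8 = 0, matching the row-orthogonality relation <chi_3, chi_1> = [chi_3 = chi_1].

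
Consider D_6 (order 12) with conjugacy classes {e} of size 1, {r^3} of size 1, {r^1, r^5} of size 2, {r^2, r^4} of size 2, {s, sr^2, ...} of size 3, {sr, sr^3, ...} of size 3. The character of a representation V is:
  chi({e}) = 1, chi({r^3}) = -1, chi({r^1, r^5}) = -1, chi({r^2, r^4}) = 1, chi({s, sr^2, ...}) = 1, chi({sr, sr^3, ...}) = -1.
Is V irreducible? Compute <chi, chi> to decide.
Irreducible: <chi, chi> = 1.

<chi, chi> = (1/|G|) sum_C |C| * |chi(C)|^2 = (1/12)[1*|1|^2 + 1*|-1|^2 + 2*|-1|^2 + 2*|1|^2 + 3*|1|^2 + 3*|-1|^2]
  = (1/12)[(1) + (1) + (2) + (2) + (3) + (3)] = 12/12 = 1.
A character is irreducible iff <chi, chi> = 1, so this representation is irreducible.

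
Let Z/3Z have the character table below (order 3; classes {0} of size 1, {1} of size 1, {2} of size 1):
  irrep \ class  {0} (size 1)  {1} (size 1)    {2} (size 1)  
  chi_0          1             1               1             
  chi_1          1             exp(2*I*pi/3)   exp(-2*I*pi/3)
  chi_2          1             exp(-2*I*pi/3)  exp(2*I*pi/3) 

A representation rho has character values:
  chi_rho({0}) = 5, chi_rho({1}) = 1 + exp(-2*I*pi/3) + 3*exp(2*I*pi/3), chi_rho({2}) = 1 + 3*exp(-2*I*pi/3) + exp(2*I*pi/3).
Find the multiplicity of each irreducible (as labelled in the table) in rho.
Multiplicities: chi_0: 1, chi_1: 3, chi_2: 1.

Argument: Use <chi_rho, chi> = (1/|G|) sum_C |C| * chi_rho(C) * conj(chi(C)) with |G| = 3 for each irreducible chi in the table:
  <chi_rho, chi_0> = (1/3)[1*(5)*conj(1) + 1*(1 + exp(-2*I*pi/3) + 3*exp(2*I*pi/3))*conj(1) + 1*(1 + 3*exp(-2*I*pi/3) + exp(2*I*pi/3))*conj(1)]
      = (1/3)[(5) + (1 + exp(-2*I*pi/3) + 3*exp(2*I*pi/3)) + (1 + 3*exp(-2*I*pi/3) + exp(2*I*pi/3))] = 3/3 = 1
  <chi_rho, chi_1> = (1/3)[1*(5)*conj(1) + 1*(1 + exp(-2*I*pi/3) + 3*exp(2*I*pi/3))*conj(exp(2*I*pi/3)) + 1*(1 + 3*exp(-2*I*pi/3) + exp(2*I*pi/3))*conj(exp(-2*I*pi/3))]
      = (1/3)[(5) + (2) + (2)] = 9/3 = 3
  <chi_rho, chi_2> = (1/3)[1*(5)*conj(1) + 1*(1 + exp(-2*I*pi/3) + 3*exp(2*I*pi/3))*conj(exp(-2*I*pi/3)) + 1*(1 + 3*exp(-2*I*pi/3) + exp(2*I*pi/3))*conj(exp(2*I*pi/3))]
      = (1/3)[(5) + (1 + 3*exp(-2*I*pi/3) + exp(2*I*pi/3)) + (1 + exp(-2*I*pi/3) + 3*exp(2*I*pi/3))] = 3/3 = 1
(Exp terms are combined using exp(i*s)*conj(exp(i*t)) = exp(i*(s-t)), and sums of them are collapsed using the identity that for every m > 1 the m distinct m-th roots of unity sum to 0, e.g. 1 + exp(2*I*pi/3) + exp(-2*I*pi/3) = 0.)
Dimension check: dim(rho) = sum (mult * dim) = 1*1 + 3*1 + 1*1 = 5 = chi_rho(e) = 5.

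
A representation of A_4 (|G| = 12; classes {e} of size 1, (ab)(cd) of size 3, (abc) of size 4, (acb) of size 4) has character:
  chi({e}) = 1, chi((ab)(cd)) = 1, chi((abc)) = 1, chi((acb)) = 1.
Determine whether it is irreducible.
Irreducible: <chi, chi> = 1.

Justification: <chi, chi> = (1/|G|) sum_C |C| * |chi(C)|^2 = (1/12)[1*|1|^2 + 3*|1|^2 + 4*|1|^2 + 4*|1|^2]
  = (1/12)[(1) + (3) + (4) + (4)] = 12/12 = 1.
(Exp terms are combined using exp(i*s)*conj(exp(i*t)) = exp(i*(s-t)), and sums of them are collapsed using the identity that for every m > 1 the m distinct m-th roots of unity sum to 0, e.g. 1 + exp(2*I*pi/3) + exp(-2*I*pi/3) = 0.)
A character is irreducible iff <chi, chi> = 1, so this representation is irreducible.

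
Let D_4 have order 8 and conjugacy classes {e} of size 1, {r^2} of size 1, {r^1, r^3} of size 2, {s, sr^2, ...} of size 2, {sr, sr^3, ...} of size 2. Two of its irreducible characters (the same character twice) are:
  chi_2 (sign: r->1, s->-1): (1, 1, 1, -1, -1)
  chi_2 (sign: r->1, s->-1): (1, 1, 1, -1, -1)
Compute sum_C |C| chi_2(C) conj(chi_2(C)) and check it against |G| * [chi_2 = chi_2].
Sum = 8 = |G| = 8; so <chi_2, chi_2> = 1 (norm-1 confirms irreducibility).

Reasoning: Compute term by term over conjugacy classes (|C| * chi_2(C) * conj(chi_2(C))):
  1*(1)*conj(1) + 1*(1)*conj(1) + 2*(1)*conj(1) + 2*(-1)*conj(-1) + 2*(-1)*conj(-1)
  = (1) + (1) + (2) + (2) + (2)
  = 8.
Dividing by |G| = 8 gives 8/8 = 1, matching the row-orthogonality relation <chi_2, chi_2> = [chi_2 = chi_2].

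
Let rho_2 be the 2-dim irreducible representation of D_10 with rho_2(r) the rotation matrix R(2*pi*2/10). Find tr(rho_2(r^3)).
chi_{rho_2}(r^3) = 2*cos(2*pi*2*3/10) = -sqrt(5)/2 - 1/2

Why: rho_2(r^3) is rotation by angle 2*pi*2*3/10, whose trace is 2*cos(2*pi*2*3/10) = -sqrt(5)/2 - 1/2.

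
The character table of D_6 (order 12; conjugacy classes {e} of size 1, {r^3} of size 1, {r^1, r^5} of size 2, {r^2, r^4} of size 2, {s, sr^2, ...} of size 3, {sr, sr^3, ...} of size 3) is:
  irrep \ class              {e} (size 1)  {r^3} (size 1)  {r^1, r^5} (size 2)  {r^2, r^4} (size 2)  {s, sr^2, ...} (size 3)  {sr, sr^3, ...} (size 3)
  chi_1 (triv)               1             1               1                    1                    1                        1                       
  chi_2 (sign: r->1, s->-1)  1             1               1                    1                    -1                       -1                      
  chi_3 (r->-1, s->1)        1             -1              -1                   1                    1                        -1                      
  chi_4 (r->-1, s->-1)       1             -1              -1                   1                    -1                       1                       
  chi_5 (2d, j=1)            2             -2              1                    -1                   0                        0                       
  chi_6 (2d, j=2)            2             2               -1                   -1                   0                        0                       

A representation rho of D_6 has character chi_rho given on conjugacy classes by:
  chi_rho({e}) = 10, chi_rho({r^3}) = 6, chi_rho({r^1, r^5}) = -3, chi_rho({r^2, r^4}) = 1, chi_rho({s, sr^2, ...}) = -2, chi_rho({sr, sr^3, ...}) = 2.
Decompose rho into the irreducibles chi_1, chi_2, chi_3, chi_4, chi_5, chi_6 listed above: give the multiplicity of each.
Multiplicities: chi_1: 1, chi_2: 1, chi_3: 0, chi_4: 2, chi_5: 0, chi_6: 3.

Proof sketch: Use <chi_rho, chi> = (1/|G|) sum_C |C| * chi_rho(C) * conj(chi(C)) with |G| = 12 for each irreducible chi in the table:
  <chi_rho, chi_1> = (1/12)[1*(10)*conj(1) + 1*(6)*conj(1) + 2*(-3)*conj(1) + 2*(1)*conj(1) + 3*(-2)*conj(1) + 3*(2)*conj(1)]
      = (1/12)[(10) + (6) + (-6) + (2) + (-6) + (6)] = 12/12 = 1
  <chi_rho, chi_2> = (1/12)[1*(10)*conj(1) + 1*(6)*conj(1) + 2*(-3)*conj(1) + 2*(1)*conj(1) + 3*(-2)*conj(-1) + 3*(2)*conj(-1)]
      = (1/12)[(10) + (6) + (-6) + (2) + (6) + (-6)] = 12/12 = 1
  <chi_rho, chi_3> = (1/12)[1*(10)*conj(1) + 1*(6)*conj(-1) + 2*(-3)*conj(-1) + 2*(1)*conj(1) + 3*(-2)*conj(1) + 3*(2)*conj(-1)]
      = (1/12)[(10) + (-6) + (6) + (2) + (-6) + (-6)] = 0/12 = 0
  <chi_rho, chi_4> = (1/12)[1*(10)*conj(1) + 1*(6)*conj(-1) + 2*(-3)*conj(-1) + 2*(1)*conj(1) + 3*(-2)*conj(-1) + 3*(2)*conj(1)]
      = (1/12)[(10) + (-6) + (6) + (2) + (6) + (6)] = 24/12 = 2
  <chi_rho, chi_5> = (1/12)[1*(10)*conj(2) + 1*(6)*conj(-2) + 2*(-3)*conj(1) + 2*(1)*conj(-1) + 3*(-2)*conj(0) + 3*(2)*conj(0)]
      = (1/12)[(20) + (-12) + (-6) + (-2) + (0) + (0)] = 0/12 = 0
  <chi_rho, chi_6> = (1/12)[1*(10)*conj(2) + 1*(6)*conj(2) + 2*(-3)*conj(-1) + 2*(1)*conj(-1) + 3*(-2)*conj(0) + 3*(2)*conj(0)]
      = (1/12)[(20) + (12) + (6) + (-2) + (0) + (0)] = 36/12 = 3
Dimension check: dim(rho) = sum (mult * dim) = 1*1 + 1*1 + 0*1 + 2*1 + 0*2 + 3*2 = 10 = chi_rho(e) = 10.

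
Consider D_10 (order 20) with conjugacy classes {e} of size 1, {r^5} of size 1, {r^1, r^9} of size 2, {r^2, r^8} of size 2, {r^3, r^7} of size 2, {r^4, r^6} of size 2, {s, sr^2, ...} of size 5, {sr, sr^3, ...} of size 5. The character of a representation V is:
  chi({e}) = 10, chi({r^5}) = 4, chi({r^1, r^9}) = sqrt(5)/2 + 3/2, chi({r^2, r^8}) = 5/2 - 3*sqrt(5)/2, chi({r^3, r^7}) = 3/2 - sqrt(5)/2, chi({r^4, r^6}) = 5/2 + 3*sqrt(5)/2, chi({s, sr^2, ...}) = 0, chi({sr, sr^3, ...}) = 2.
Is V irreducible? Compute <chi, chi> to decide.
Not irreducible (reducible): <chi, chi> = 11 > 1.

Justification: <chi, chi> = (1/|G|) sum_C |C| * |chi(C)|^2 = (1/20)[1*|10|^2 + 1*|4|^2 + 2*|sqrt(5)/2 + 3/2|^2 + 2*|5/2 - 3*sqrt(5)/2|^2 + 2*|3/2 - sqrt(5)/2|^2 + 2*|5/2 + 3*sqrt(5)/2|^2 + 5*|0|^2 + 5*|2|^2]
  = (1/20)[(100) + (16) + (3*sqrt(5) + 7) + (35 - 15*sqrt(5)) + (7 - 3*sqrt(5)) + (15*sqrt(5) + 35) + (0) + (20)] = 220/20 = 11.
A character is irreducible iff <chi, chi> = 1, so this representation is reducible.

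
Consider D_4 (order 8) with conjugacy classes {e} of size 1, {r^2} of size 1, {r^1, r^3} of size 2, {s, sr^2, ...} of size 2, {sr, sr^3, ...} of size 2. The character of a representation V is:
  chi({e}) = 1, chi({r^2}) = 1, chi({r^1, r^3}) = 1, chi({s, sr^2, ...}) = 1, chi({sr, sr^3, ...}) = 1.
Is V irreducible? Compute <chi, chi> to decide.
Irreducible: <chi, chi> = 1.

Proof sketch: <chi, chi> = (1/|G|) sum_C |C| * |chi(C)|^2 = (1/8)[1*|1|^2 + 1*|1|^2 + 2*|1|^2 + 2*|1|^2 + 2*|1|^2]
  = (1/8)[(1) + (1) + (2) + (2) + (2)] = 8/8 = 1.
A character is irreducible iff <chi, chi> = 1, so this representation is irreducible.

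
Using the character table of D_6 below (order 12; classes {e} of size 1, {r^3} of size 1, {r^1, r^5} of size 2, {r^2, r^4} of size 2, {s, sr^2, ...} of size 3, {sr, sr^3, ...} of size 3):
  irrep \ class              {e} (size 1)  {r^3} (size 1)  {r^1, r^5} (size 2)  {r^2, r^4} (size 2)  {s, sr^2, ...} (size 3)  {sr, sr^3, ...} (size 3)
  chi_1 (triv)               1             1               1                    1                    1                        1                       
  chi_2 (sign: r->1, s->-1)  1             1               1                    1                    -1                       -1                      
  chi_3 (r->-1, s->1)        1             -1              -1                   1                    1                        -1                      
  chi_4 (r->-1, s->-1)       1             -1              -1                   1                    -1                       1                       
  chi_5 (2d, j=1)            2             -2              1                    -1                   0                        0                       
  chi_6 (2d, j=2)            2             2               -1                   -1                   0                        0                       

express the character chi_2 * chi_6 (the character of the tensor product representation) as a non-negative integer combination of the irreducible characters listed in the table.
chi_2 tensor chi_6 = chi_6 (all other irreducibles have multiplicity 0).

Reasoning: The character of a tensor product is the pointwise product (chi_2 * chi_6)(C) = chi_2(C) * chi_6(C):
  {e}: (1)*(2), {r^3}: (1)*(2), {r^1, r^5}: (1)*(-1), {r^2, r^4}: (1)*(-1), {s, sr^2, ...}: (-1)*(0), {sr, sr^3, ...}: (-1)*(0)
so (chi_2 * chi_6) takes values
  {e} -> 2, {r^3} -> 2, {r^1, r^5} -> -1, {r^2, r^4} -> -1, {s, sr^2, ...} -> 0, {sr, sr^3, ...} -> 0.
Now take the inner product of this character with each irreducible chi from the table, <chi_2*chi_6, chi> = (1/12) sum_C |C| (chi_2*chi_6)(C) conj(chi(C)):
  <chi_2*chi_6, chi_1> = (1/12)[1*(2)*conj(1) + 1*(2)*conj(1) + 2*(-1)*conj(1) + 2*(-1)*conj(1) + 3*(0)*conj(1) + 3*(0)*conj(1)]
      = (1/12)[(2) + (2) + (-2) + (-2) + (0) + (0)] = 0/12 = 0
  <chi_2*chi_6, chi_2> = (1/12)[1*(2)*conj(1) + 1*(2)*conj(1) + 2*(-1)*conj(1) + 2*(-1)*conj(1) + 3*(0)*conj(-1) + 3*(0)*conj(-1)]
      = (1/12)[(2) + (2) + (-2) + (-2) + (0) + (0)] = 0/12 = 0
  <chi_2*chi_6, chi_3> = (1/12)[1*(2)*conj(1) + 1*(2)*conj(-1) + 2*(-1)*conj(-1) + 2*(-1)*conj(1) + 3*(0)*conj(1) + 3*(0)*conj(-1)]
      = (1/12)[(2) + (-2) + (2) + (-2) + (0) + (0)] = 0/12 = 0
  <chi_2*chi_6, chi_4> = (1/12)[1*(2)*conj(1) + 1*(2)*conj(-1) + 2*(-1)*conj(-1) + 2*(-1)*conj(1) + 3*(0)*conj(-1) + 3*(0)*conj(1)]
      = (1/12)[(2) + (-2) + (2) + (-2) + (0) + (0)] = 0/12 = 0
  <chi_2*chi_6, chi_5> = (1/12)[1*(2)*conj(2) + 1*(2)*conj(-2) + 2*(-1)*conj(1) + 2*(-1)*conj(-1) + 3*(0)*conj(0) + 3*(0)*conj(0)]
      = (1/12)[(4) + (-4) + (-2) + (2) + (0) + (0)] = 0/12 = 0
  <chi_2*chi_6, chi_6> = (1/12)[1*(2)*conj(2) + 1*(2)*conj(2) + 2*(-1)*conj(-1) + 2*(-1)*conj(-1) + 3*(0)*conj(0) + 3*(0)*conj(0)]
      = (1/12)[(4) + (4) + (2) + (2) + (0) + (0)] = 12/12 = 1
Hence the multiplicities are chi_6: 1. Dimension check: dim(chi_2)*dim(chi_6) = 1*2 = 2 and sum (mult * dim) = 1*2 = 2.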